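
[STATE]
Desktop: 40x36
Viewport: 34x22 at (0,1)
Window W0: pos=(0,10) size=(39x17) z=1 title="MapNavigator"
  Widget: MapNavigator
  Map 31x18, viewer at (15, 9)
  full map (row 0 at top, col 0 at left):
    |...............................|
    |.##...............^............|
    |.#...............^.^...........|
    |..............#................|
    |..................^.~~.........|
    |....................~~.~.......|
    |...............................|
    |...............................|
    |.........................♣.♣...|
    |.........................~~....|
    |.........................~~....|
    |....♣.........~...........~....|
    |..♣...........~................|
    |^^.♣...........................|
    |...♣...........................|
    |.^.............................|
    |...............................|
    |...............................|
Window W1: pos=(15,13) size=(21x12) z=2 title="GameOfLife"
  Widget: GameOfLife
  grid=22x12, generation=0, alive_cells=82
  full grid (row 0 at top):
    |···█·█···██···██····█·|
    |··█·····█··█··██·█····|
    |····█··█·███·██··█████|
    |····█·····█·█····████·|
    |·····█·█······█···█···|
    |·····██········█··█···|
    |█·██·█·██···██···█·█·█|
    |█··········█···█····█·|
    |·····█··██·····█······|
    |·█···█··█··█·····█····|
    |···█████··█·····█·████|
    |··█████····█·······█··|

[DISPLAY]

                                  
                                  
                                  
                                  
                                  
                                  
                                  
                                  
                                  
┏━━━━━━━━━━━━━━━━━━━━━━━━━━━━━━━━━
┃ MapNavigator                    
┠─────────────────────────────────
┃   ...........┏━━━━━━━━━━━━━━━━━━
┃   ...........┃ GameOfLife       
┃   ...........┠──────────────────
┃   ...........┃Gen: 0            
┃   ...........┃···█··█·███·██··██
┃   ...........┃···█·····█·█····██
┃   ...........┃····█·█······█···█
┃   ...........┃····██········█··█
┃   ....♣......┃·██·█·██···██···█·
┃   ..♣........┃··········█···█···


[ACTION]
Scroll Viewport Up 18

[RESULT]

                                  
                                  
                                  
                                  
                                  
                                  
                                  
                                  
                                  
                                  
┏━━━━━━━━━━━━━━━━━━━━━━━━━━━━━━━━━
┃ MapNavigator                    
┠─────────────────────────────────
┃   ...........┏━━━━━━━━━━━━━━━━━━
┃   ...........┃ GameOfLife       
┃   ...........┠──────────────────
┃   ...........┃Gen: 0            
┃   ...........┃···█··█·███·██··██
┃   ...........┃···█·····█·█····██
┃   ...........┃····█·█······█···█
┃   ...........┃····██········█··█
┃   ....♣......┃·██·█·██···██···█·


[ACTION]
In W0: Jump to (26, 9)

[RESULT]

                                  
                                  
                                  
                                  
                                  
                                  
                                  
                                  
                                  
                                  
┏━━━━━━━━━━━━━━━━━━━━━━━━━━━━━━━━━
┃ MapNavigator                    
┠─────────────────────────────────
┃......#.......┏━━━━━━━━━━━━━━━━━━
┃..........^.~~┃ GameOfLife       
┃............~~┠──────────────────
┃..............┃Gen: 0            
┃..............┃···█··█·███·██··██
┃..............┃···█·····█·█····██
┃..............┃····█·█······█···█
┃..............┃····██········█··█
┃......~.......┃·██·█·██···██···█·


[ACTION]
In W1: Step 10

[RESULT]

                                  
                                  
                                  
                                  
                                  
                                  
                                  
                                  
                                  
                                  
┏━━━━━━━━━━━━━━━━━━━━━━━━━━━━━━━━━
┃ MapNavigator                    
┠─────────────────────────────────
┃......#.......┏━━━━━━━━━━━━━━━━━━
┃..........^.~~┃ GameOfLife       
┃............~~┠──────────────────
┃..............┃Gen: 10           
┃..............┃·█·█······█·······
┃..............┃··█······█····█···
┃..............┃········█·········
┃..............┃·······█···█████··
┃......~.......┃········██········


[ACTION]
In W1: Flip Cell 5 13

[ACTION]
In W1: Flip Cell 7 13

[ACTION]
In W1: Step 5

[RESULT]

                                  
                                  
                                  
                                  
                                  
                                  
                                  
                                  
                                  
                                  
┏━━━━━━━━━━━━━━━━━━━━━━━━━━━━━━━━━
┃ MapNavigator                    
┠─────────────────────────────────
┃......#.......┏━━━━━━━━━━━━━━━━━━
┃..........^.~~┃ GameOfLife       
┃............~~┠──────────────────
┃..............┃Gen: 15           
┃..............┃·█·█··············
┃..............┃··█···············
┃..............┃··················
┃..............┃·······██····██···
┃......~.......┃············█··█··


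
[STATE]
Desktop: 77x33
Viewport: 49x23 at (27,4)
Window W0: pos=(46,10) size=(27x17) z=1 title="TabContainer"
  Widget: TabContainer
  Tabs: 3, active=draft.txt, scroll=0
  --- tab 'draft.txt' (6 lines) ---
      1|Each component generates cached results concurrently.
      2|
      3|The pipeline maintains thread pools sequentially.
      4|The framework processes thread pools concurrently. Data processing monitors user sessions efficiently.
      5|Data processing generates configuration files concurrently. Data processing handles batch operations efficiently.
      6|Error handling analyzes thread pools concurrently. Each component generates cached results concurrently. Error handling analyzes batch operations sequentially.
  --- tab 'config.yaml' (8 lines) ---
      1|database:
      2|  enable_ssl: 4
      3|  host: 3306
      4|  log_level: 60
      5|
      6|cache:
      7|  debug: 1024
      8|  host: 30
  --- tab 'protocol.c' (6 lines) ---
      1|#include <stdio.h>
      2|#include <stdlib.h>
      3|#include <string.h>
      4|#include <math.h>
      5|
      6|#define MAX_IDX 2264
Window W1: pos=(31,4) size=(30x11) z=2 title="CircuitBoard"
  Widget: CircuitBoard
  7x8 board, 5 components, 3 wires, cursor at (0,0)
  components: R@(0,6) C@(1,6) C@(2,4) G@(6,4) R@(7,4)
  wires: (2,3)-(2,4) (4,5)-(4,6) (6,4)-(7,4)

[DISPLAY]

    ┏━━━━━━━━━━━━━━━━━━━━━━━━━━━━┓               
    ┃ CircuitBoard               ┃               
    ┠────────────────────────────┨               
    ┃   0 1 2 3 4 5 6            ┃               
    ┃0  [.]                      ┃               
    ┃                            ┃               
    ┃1                           ┃━━━━━━━━━━━┓   
    ┃                            ┃           ┃   
    ┃2               · ─ C       ┃───────────┨   
    ┃                            ┃onfig.yaml ┃   
    ┗━━━━━━━━━━━━━━━━━━━━━━━━━━━━┛───────────┃   
                   ┃Each component generates ┃   
                   ┃                         ┃   
                   ┃The pipeline maintains th┃   
                   ┃The framework processes t┃   
                   ┃Data processing generates┃   
                   ┃Error handling analyzes t┃   
                   ┃                         ┃   
                   ┃                         ┃   
                   ┃                         ┃   
                   ┃                         ┃   
                   ┃                         ┃   
                   ┗━━━━━━━━━━━━━━━━━━━━━━━━━┛   


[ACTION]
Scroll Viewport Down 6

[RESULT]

    ┃1                           ┃━━━━━━━━━━━┓   
    ┃                            ┃           ┃   
    ┃2               · ─ C       ┃───────────┨   
    ┃                            ┃onfig.yaml ┃   
    ┗━━━━━━━━━━━━━━━━━━━━━━━━━━━━┛───────────┃   
                   ┃Each component generates ┃   
                   ┃                         ┃   
                   ┃The pipeline maintains th┃   
                   ┃The framework processes t┃   
                   ┃Data processing generates┃   
                   ┃Error handling analyzes t┃   
                   ┃                         ┃   
                   ┃                         ┃   
                   ┃                         ┃   
                   ┃                         ┃   
                   ┃                         ┃   
                   ┗━━━━━━━━━━━━━━━━━━━━━━━━━┛   
                                                 
                                                 
                                                 
                                                 
                                                 
                                                 


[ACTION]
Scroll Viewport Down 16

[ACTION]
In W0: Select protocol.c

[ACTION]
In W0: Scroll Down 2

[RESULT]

    ┃1                           ┃━━━━━━━━━━━┓   
    ┃                            ┃           ┃   
    ┃2               · ─ C       ┃───────────┨   
    ┃                            ┃onfig.yaml ┃   
    ┗━━━━━━━━━━━━━━━━━━━━━━━━━━━━┛───────────┃   
                   ┃#include <string.h>      ┃   
                   ┃#include <math.h>        ┃   
                   ┃                         ┃   
                   ┃#define MAX_IDX 2264     ┃   
                   ┃                         ┃   
                   ┃                         ┃   
                   ┃                         ┃   
                   ┃                         ┃   
                   ┃                         ┃   
                   ┃                         ┃   
                   ┃                         ┃   
                   ┗━━━━━━━━━━━━━━━━━━━━━━━━━┛   
                                                 
                                                 
                                                 
                                                 
                                                 
                                                 


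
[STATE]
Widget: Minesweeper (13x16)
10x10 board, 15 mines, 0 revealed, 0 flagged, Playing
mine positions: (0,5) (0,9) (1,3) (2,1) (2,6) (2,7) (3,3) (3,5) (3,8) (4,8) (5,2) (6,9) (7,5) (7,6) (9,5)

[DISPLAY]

■■■■■■■■■■   
■■■■■■■■■■   
■■■■■■■■■■   
■■■■■■■■■■   
■■■■■■■■■■   
■■■■■■■■■■   
■■■■■■■■■■   
■■■■■■■■■■   
■■■■■■■■■■   
■■■■■■■■■■   
             
             
             
             
             
             


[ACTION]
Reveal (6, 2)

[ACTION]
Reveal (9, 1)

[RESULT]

■■■■■■■■■■   
■■■■■■■■■■   
■■■■■■■■■■   
11■■■■■■■■   
 1■■■■■■■■   
 1■■■■■■■■   
 1111■■■■■   
    1■■■■■   
    2■■■■■   
    1■■■■■   
             
             
             
             
             
             


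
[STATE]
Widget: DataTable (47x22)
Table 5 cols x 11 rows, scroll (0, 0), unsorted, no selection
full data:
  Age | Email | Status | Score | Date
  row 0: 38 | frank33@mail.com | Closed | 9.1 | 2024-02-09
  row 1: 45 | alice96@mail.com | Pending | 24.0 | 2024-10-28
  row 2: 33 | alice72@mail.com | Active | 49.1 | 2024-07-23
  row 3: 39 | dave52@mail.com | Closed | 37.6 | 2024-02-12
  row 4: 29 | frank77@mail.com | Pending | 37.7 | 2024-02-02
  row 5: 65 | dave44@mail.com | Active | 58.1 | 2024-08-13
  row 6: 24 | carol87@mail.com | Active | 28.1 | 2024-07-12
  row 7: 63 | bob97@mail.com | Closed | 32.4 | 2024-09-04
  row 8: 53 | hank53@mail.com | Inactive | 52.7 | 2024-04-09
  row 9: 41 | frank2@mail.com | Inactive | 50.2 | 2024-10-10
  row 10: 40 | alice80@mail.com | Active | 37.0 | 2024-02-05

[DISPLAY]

Age│Email           │Status  │Score│Date       
───┼────────────────┼────────┼─────┼────────── 
38 │frank33@mail.com│Closed  │9.1  │2024-02-09 
45 │alice96@mail.com│Pending │24.0 │2024-10-28 
33 │alice72@mail.com│Active  │49.1 │2024-07-23 
39 │dave52@mail.com │Closed  │37.6 │2024-02-12 
29 │frank77@mail.com│Pending │37.7 │2024-02-02 
65 │dave44@mail.com │Active  │58.1 │2024-08-13 
24 │carol87@mail.com│Active  │28.1 │2024-07-12 
63 │bob97@mail.com  │Closed  │32.4 │2024-09-04 
53 │hank53@mail.com │Inactive│52.7 │2024-04-09 
41 │frank2@mail.com │Inactive│50.2 │2024-10-10 
40 │alice80@mail.com│Active  │37.0 │2024-02-05 
                                               
                                               
                                               
                                               
                                               
                                               
                                               
                                               
                                               


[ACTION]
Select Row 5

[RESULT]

Age│Email           │Status  │Score│Date       
───┼────────────────┼────────┼─────┼────────── 
38 │frank33@mail.com│Closed  │9.1  │2024-02-09 
45 │alice96@mail.com│Pending │24.0 │2024-10-28 
33 │alice72@mail.com│Active  │49.1 │2024-07-23 
39 │dave52@mail.com │Closed  │37.6 │2024-02-12 
29 │frank77@mail.com│Pending │37.7 │2024-02-02 
>5 │dave44@mail.com │Active  │58.1 │2024-08-13 
24 │carol87@mail.com│Active  │28.1 │2024-07-12 
63 │bob97@mail.com  │Closed  │32.4 │2024-09-04 
53 │hank53@mail.com │Inactive│52.7 │2024-04-09 
41 │frank2@mail.com │Inactive│50.2 │2024-10-10 
40 │alice80@mail.com│Active  │37.0 │2024-02-05 
                                               
                                               
                                               
                                               
                                               
                                               
                                               
                                               
                                               


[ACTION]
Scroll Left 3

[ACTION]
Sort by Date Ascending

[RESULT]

Age│Email           │Status  │Score│Date     ▲ 
───┼────────────────┼────────┼─────┼────────── 
29 │frank77@mail.com│Pending │37.7 │2024-02-02 
40 │alice80@mail.com│Active  │37.0 │2024-02-05 
38 │frank33@mail.com│Closed  │9.1  │2024-02-09 
39 │dave52@mail.com │Closed  │37.6 │2024-02-12 
53 │hank53@mail.com │Inactive│52.7 │2024-04-09 
>4 │carol87@mail.com│Active  │28.1 │2024-07-12 
33 │alice72@mail.com│Active  │49.1 │2024-07-23 
65 │dave44@mail.com │Active  │58.1 │2024-08-13 
63 │bob97@mail.com  │Closed  │32.4 │2024-09-04 
41 │frank2@mail.com │Inactive│50.2 │2024-10-10 
45 │alice96@mail.com│Pending │24.0 │2024-10-28 
                                               
                                               
                                               
                                               
                                               
                                               
                                               
                                               
                                               


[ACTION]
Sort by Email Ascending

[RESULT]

Age│Email          ▲│Status  │Score│Date       
───┼────────────────┼────────┼─────┼────────── 
33 │alice72@mail.com│Active  │49.1 │2024-07-23 
40 │alice80@mail.com│Active  │37.0 │2024-02-05 
45 │alice96@mail.com│Pending │24.0 │2024-10-28 
63 │bob97@mail.com  │Closed  │32.4 │2024-09-04 
24 │carol87@mail.com│Active  │28.1 │2024-07-12 
>5 │dave44@mail.com │Active  │58.1 │2024-08-13 
39 │dave52@mail.com │Closed  │37.6 │2024-02-12 
41 │frank2@mail.com │Inactive│50.2 │2024-10-10 
38 │frank33@mail.com│Closed  │9.1  │2024-02-09 
29 │frank77@mail.com│Pending │37.7 │2024-02-02 
53 │hank53@mail.com │Inactive│52.7 │2024-04-09 
                                               
                                               
                                               
                                               
                                               
                                               
                                               
                                               
                                               


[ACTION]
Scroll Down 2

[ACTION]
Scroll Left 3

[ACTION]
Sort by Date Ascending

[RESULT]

Age│Email           │Status  │Score│Date     ▲ 
───┼────────────────┼────────┼─────┼────────── 
29 │frank77@mail.com│Pending │37.7 │2024-02-02 
40 │alice80@mail.com│Active  │37.0 │2024-02-05 
38 │frank33@mail.com│Closed  │9.1  │2024-02-09 
39 │dave52@mail.com │Closed  │37.6 │2024-02-12 
53 │hank53@mail.com │Inactive│52.7 │2024-04-09 
>4 │carol87@mail.com│Active  │28.1 │2024-07-12 
33 │alice72@mail.com│Active  │49.1 │2024-07-23 
65 │dave44@mail.com │Active  │58.1 │2024-08-13 
63 │bob97@mail.com  │Closed  │32.4 │2024-09-04 
41 │frank2@mail.com │Inactive│50.2 │2024-10-10 
45 │alice96@mail.com│Pending │24.0 │2024-10-28 
                                               
                                               
                                               
                                               
                                               
                                               
                                               
                                               
                                               


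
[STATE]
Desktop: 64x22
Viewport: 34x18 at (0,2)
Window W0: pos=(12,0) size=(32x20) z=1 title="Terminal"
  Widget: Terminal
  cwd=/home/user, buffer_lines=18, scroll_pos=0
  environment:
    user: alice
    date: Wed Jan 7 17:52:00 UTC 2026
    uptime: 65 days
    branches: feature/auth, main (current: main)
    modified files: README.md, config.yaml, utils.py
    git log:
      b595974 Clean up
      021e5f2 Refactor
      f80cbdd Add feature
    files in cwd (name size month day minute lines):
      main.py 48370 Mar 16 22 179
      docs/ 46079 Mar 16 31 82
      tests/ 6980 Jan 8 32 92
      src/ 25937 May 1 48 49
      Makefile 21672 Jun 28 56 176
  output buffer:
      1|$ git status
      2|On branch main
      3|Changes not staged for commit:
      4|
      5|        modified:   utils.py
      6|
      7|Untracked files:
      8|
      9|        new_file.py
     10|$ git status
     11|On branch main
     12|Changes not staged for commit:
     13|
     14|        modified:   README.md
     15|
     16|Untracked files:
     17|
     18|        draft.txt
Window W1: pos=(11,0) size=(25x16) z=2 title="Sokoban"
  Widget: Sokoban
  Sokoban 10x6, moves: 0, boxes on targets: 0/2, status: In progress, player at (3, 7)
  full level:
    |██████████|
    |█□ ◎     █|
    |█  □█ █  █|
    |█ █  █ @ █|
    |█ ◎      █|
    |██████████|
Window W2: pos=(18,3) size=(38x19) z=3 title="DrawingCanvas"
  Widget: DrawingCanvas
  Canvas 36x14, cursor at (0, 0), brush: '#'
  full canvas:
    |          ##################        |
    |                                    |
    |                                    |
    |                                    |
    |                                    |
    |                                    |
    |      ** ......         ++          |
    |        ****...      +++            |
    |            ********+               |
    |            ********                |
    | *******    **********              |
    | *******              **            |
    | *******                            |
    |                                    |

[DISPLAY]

           ┠──────────────────────
           ┃██████┏━━━━━━━━━━━━━━━
           ┃█□ ◎  ┃ DrawingCanvas 
           ┃█  □█ ┠───────────────
           ┃█ █  █┃+         #####
           ┃█ ◎   ┃               
           ┃██████┃               
           ┃Moves:┃               
           ┃      ┃               
           ┃      ┃               
           ┃      ┃      ** ......
           ┃      ┃        ****...
           ┃      ┃            ***
           ┗━━━━━━┃            ***
            ┃     ┃ *******    ***
            ┃     ┃ *******       
            ┃Untra┃ *******       
            ┗━━━━━┃               


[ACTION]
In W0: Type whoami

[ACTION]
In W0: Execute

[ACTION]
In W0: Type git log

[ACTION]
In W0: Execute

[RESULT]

           ┠──────────────────────
           ┃██████┏━━━━━━━━━━━━━━━
           ┃█□ ◎  ┃ DrawingCanvas 
           ┃█  □█ ┠───────────────
           ┃█ █  █┃+         #####
           ┃█ ◎   ┃               
           ┃██████┃               
           ┃Moves:┃               
           ┃      ┃               
           ┃      ┃               
           ┃      ┃      ** ......
           ┃      ┃        ****...
           ┃      ┃            ***
           ┗━━━━━━┃            ***
            ┃021e5┃ *******    ***
            ┃f80cb┃ *******       
            ┃$ █  ┃ *******       
            ┗━━━━━┃               


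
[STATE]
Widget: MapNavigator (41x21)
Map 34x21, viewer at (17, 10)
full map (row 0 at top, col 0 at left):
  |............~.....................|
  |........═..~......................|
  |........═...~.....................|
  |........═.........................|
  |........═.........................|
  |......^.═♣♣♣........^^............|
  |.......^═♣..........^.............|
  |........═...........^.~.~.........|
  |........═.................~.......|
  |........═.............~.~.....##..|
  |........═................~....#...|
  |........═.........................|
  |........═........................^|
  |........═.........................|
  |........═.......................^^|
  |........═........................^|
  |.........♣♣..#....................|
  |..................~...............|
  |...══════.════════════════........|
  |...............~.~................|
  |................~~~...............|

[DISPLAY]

   ............~.....................    
   ........═..~......................    
   ........═...~.....................    
   ........═.........................    
   ........═.........................    
   ......^.═♣♣♣........^^............    
   .......^═♣..........^.............    
   ........═...........^.~.~.........    
   ........═.................~.......    
   ........═.............~.~.....##..    
   ........═........@.......~....#...    
   ........═.........................    
   ........═........................^    
   ........═.........................    
   ........═.......................^^    
   ........═........................^    
   .........♣♣..#....................    
   ..................~...............    
   ...══════.════════════════........    
   ...............~.~................    
   ................~~~...............    


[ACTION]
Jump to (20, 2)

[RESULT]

                                         
                                         
                                         
                                         
                                         
                                         
                                         
                                         
............~.....................       
........═..~......................       
........═...~.......@.............       
........═.........................       
........═.........................       
......^.═♣♣♣........^^............       
.......^═♣..........^.............       
........═...........^.~.~.........       
........═.................~.......       
........═.............~.~.....##..       
........═................~....#...       
........═.........................       
........═........................^       


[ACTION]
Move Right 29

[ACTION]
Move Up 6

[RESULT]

                                         
                                         
                                         
                                         
                                         
                                         
                                         
                                         
                                         
                                         
....................@                    
.....................                    
.....................                    
.....................                    
.....................                    
.......^^............                    
.......^.............                    
.......^.~.~.........                    
.............~.......                    
.........~.~.....##..                    
............~....#...                    


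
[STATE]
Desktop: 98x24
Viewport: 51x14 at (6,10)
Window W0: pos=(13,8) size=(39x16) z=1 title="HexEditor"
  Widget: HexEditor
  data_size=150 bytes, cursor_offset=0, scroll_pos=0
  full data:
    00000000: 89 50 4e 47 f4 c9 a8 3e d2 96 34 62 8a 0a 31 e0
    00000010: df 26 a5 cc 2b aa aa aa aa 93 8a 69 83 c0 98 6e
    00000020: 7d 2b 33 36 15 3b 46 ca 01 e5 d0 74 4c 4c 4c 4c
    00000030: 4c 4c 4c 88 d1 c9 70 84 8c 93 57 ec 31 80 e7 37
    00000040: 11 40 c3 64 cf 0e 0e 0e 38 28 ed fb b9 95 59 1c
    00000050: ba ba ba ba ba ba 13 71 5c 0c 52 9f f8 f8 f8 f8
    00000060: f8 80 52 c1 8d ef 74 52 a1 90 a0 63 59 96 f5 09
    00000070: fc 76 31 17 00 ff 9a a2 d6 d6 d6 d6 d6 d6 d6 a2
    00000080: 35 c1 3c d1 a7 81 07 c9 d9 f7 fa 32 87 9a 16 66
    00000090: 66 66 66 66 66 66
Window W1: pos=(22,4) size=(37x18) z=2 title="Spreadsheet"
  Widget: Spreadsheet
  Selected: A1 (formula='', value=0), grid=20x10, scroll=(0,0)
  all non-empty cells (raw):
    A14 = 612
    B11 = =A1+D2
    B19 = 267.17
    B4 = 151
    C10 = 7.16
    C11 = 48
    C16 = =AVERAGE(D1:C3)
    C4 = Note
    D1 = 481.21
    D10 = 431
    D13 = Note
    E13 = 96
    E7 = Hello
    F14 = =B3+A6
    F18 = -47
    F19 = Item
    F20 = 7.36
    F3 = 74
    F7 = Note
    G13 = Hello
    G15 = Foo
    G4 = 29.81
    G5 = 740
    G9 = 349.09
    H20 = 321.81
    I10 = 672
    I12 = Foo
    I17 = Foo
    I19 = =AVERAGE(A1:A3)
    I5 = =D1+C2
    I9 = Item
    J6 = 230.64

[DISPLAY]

       ┠────────┃  1      [0]       0       0  481.
       ┃00000000┃  2        0       0       0      
       ┃00000010┃  3        0       0       0      
       ┃00000020┃  4        0     151Note          
       ┃00000030┃  5        0       0       0      
       ┃00000040┃  6        0       0       0      
       ┃00000050┃  7        0       0       0      
       ┃00000060┃  8        0       0       0      
       ┃00000070┃  9        0       0       0      
       ┃00000080┃ 10        0       0    7.16     4
       ┃00000090┃ 11        0       0      48      
       ┃        ┗━━━━━━━━━━━━━━━━━━━━━━━━━━━━━━━━━━
       ┃                                     ┃     
       ┗━━━━━━━━━━━━━━━━━━━━━━━━━━━━━━━━━━━━━┛     


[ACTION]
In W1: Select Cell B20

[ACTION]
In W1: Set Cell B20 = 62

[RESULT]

       ┠────────┃  1        0       0       0  481.
       ┃00000000┃  2        0       0       0      
       ┃00000010┃  3        0       0       0      
       ┃00000020┃  4        0     151Note          
       ┃00000030┃  5        0       0       0      
       ┃00000040┃  6        0       0       0      
       ┃00000050┃  7        0       0       0      
       ┃00000060┃  8        0       0       0      
       ┃00000070┃  9        0       0       0      
       ┃00000080┃ 10        0       0    7.16     4
       ┃00000090┃ 11        0       0      48      
       ┃        ┗━━━━━━━━━━━━━━━━━━━━━━━━━━━━━━━━━━
       ┃                                     ┃     
       ┗━━━━━━━━━━━━━━━━━━━━━━━━━━━━━━━━━━━━━┛     


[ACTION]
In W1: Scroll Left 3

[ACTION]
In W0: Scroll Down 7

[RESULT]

       ┠────────┃  1        0       0       0  481.
       ┃00000070┃  2        0       0       0      
       ┃00000080┃  3        0       0       0      
       ┃00000090┃  4        0     151Note          
       ┃        ┃  5        0       0       0      
       ┃        ┃  6        0       0       0      
       ┃        ┃  7        0       0       0      
       ┃        ┃  8        0       0       0      
       ┃        ┃  9        0       0       0      
       ┃        ┃ 10        0       0    7.16     4
       ┃        ┃ 11        0       0      48      
       ┃        ┗━━━━━━━━━━━━━━━━━━━━━━━━━━━━━━━━━━
       ┃                                     ┃     
       ┗━━━━━━━━━━━━━━━━━━━━━━━━━━━━━━━━━━━━━┛     


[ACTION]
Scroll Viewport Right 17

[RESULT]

  1        0       0       0  481.2┃               
  2        0       0       0       ┃               
  3        0       0       0       ┃               
  4        0     151Note           ┃               
  5        0       0       0       ┃               
  6        0       0       0       ┃               
  7        0       0       0       ┃               
  8        0       0       0       ┃               
  9        0       0       0       ┃               
 10        0       0    7.16     43┃               
 11        0       0      48       ┃               
━━━━━━━━━━━━━━━━━━━━━━━━━━━━━━━━━━━┛               
                            ┃                      
━━━━━━━━━━━━━━━━━━━━━━━━━━━━┛                      


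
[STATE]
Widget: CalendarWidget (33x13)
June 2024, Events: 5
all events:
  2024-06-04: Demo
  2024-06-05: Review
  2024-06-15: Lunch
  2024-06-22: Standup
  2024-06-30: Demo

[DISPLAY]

            June 2024            
Mo Tu We Th Fr Sa Su             
                1  2             
 3  4*  5*  6  7  8  9           
10 11 12 13 14 15* 16            
17 18 19 20 21 22* 23            
24 25 26 27 28 29 30*            
                                 
                                 
                                 
                                 
                                 
                                 


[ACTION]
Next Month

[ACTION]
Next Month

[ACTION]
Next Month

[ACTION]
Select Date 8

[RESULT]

          September 2024         
Mo Tu We Th Fr Sa Su             
                   1             
 2  3  4  5  6  7 [ 8]           
 9 10 11 12 13 14 15             
16 17 18 19 20 21 22             
23 24 25 26 27 28 29             
30                               
                                 
                                 
                                 
                                 
                                 


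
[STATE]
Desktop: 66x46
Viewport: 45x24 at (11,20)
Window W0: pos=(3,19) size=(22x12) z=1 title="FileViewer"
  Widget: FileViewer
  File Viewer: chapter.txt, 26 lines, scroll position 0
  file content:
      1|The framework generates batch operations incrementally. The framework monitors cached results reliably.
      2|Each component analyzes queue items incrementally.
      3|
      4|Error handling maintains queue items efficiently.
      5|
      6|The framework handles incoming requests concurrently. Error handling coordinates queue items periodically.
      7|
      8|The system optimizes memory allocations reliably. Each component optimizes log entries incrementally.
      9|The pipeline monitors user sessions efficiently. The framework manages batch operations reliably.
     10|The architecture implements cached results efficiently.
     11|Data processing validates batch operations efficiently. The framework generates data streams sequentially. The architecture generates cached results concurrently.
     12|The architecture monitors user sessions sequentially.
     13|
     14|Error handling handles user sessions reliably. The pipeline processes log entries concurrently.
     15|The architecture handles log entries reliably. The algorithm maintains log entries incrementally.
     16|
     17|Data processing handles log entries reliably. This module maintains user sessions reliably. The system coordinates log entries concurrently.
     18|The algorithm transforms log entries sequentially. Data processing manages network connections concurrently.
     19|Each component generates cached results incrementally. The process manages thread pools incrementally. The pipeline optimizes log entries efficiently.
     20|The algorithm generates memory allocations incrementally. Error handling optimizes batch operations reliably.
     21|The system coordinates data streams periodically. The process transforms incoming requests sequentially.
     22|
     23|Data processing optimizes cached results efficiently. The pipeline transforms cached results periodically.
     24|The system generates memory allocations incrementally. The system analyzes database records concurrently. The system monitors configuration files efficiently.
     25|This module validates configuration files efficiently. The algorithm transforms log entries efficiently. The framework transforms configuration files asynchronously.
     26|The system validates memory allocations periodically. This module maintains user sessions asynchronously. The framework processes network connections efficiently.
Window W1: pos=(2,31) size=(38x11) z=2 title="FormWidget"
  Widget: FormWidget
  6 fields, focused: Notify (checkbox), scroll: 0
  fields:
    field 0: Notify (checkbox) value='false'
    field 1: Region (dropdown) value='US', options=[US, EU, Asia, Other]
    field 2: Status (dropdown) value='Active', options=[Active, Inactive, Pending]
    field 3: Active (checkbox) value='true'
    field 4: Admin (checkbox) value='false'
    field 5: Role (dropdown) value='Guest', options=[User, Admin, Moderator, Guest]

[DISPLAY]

ewer         ┃                               
─────────────┨                               
mework gener▲┃                               
mponent anal█┃                               
            ░┃                               
andling main░┃                               
            ░┃                               
mework handl░┃                               
            ░┃                               
tem optimize▼┃                               
━━━━━━━━━━━━━┛                               
━━━━━━━━━━━━━━━━━━━━━━━━━━━━┓                
get                         ┃                
────────────────────────────┨                
:     [ ]                   ┃                
:     [US                 ▼]┃                
:     [Active             ▼]┃                
:     [x]                   ┃                
      [ ]                   ┃                
      [Guest              ▼]┃                
                            ┃                
━━━━━━━━━━━━━━━━━━━━━━━━━━━━┛                
                                             
                                             


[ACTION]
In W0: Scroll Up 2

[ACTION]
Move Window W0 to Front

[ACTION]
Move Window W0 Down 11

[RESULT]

                                             
                                             
                                             
                                             
                                             
                                             
                                             
                                             
                                             
                                             
━━━━━━━━━━━━━┓                               
ewer         ┃━━━━━━━━━━━━━━┓                
─────────────┨              ┃                
mework gener▲┃──────────────┨                
mponent anal█┃              ┃                
            ░┃            ▼]┃                
andling main░┃            ▼]┃                
            ░┃              ┃                
mework handl░┃              ┃                
            ░┃            ▼]┃                
tem optimize▼┃              ┃                
━━━━━━━━━━━━━┛━━━━━━━━━━━━━━┛                
                                             
                                             


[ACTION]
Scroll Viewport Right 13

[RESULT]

                                             
                                             
                                             
                                             
                                             
                                             
                                             
                                             
                                             
                                             
━━━┓                                         
   ┃━━━━━━━━━━━━━━┓                          
───┨              ┃                          
er▲┃──────────────┨                          
al█┃              ┃                          
  ░┃            ▼]┃                          
in░┃            ▼]┃                          
  ░┃              ┃                          
dl░┃              ┃                          
  ░┃            ▼]┃                          
ze▼┃              ┃                          
━━━┛━━━━━━━━━━━━━━┛                          
                                             
                                             
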